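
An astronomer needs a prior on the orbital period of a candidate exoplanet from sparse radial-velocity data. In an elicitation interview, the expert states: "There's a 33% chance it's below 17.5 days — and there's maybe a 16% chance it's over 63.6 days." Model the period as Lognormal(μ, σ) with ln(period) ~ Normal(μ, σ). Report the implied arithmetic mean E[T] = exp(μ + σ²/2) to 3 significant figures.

If T ~ Lognormal(μ,σ) then ln T ~ Normal(μ,σ), so the p-quantile of ln T is μ + z_p·σ.
ln(17.5) = 2.862 and ln(63.6) = 4.153; z_{0.33} = -0.4399, z_{0.84} = 0.9945.
σ = (4.153 − 2.862)/(0.9945 − (-0.4399)) = 0.900.
μ = 2.862 − (-0.4399)·0.900 = 3.258.
E[T] = exp(μ + σ²/2) = exp(3.258 + 0.4047) = 39 days.

E[T] ≈ 39 days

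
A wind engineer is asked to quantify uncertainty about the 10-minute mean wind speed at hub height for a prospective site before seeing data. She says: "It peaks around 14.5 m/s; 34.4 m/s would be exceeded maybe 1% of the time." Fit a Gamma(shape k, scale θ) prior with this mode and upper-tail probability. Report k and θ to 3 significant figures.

Gamma(k,θ) with k>1 has mode (k−1)θ, so θ = 14.5/(k−1).
Need P(X < 34.4) = 0.99 with θ tied to k this way. Start at k = 2, θ = 14.5: P(X<34.4) ≈ 0.686.
Too low — raise k to concentrate. Iterating converges to k ≈ 7.36.
Then θ = 14.5/(7.36−1) ≈ 2.28.

k ≈ 7.36, θ ≈ 2.28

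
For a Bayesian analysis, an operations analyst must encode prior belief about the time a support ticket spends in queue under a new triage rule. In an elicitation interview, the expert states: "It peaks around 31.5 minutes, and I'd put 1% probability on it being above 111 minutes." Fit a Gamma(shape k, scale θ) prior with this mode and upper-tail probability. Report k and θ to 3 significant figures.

k ≈ 3.73, θ ≈ 11.6

Gamma(k,θ) with k>1 has mode (k−1)θ, so θ = 31.5/(k−1).
Need P(X < 111) = 0.99 with θ tied to k this way. Start at k = 2, θ = 31.5: P(X<111) ≈ 0.867.
Too low — raise k to concentrate. Iterating converges to k ≈ 3.73.
Then θ = 31.5/(3.73−1) ≈ 11.6.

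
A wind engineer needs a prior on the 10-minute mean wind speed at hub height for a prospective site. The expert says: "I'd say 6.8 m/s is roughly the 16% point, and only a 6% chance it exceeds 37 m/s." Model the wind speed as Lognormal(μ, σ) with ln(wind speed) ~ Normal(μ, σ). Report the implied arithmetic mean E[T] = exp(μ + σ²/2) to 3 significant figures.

E[T] ≈ 16.4 m/s

If T ~ Lognormal(μ,σ) then ln T ~ Normal(μ,σ), so the p-quantile of ln T is μ + z_p·σ.
ln(6.8) = 1.917 and ln(37) = 3.611; z_{0.16} = -0.9945, z_{0.94} = 1.555.
σ = (3.611 − 1.917)/(1.555 − (-0.9945)) = 0.665.
μ = 1.917 − (-0.9945)·0.665 = 2.578.
E[T] = exp(μ + σ²/2) = exp(2.578 + 0.2208) = 16.4 m/s.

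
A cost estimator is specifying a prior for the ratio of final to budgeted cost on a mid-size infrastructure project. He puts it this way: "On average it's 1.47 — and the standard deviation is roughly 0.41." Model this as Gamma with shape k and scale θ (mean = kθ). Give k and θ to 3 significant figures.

For Gamma(k, scale θ): mean = kθ, variance = kθ², so CV = 1/√k.
CV = SD/mean = 0.41/1.47 = 0.2789, hence k = 1/CV² = 12.9.
Then θ = mean/k = 1.47/12.9 = 0.114.

k ≈ 12.9, θ ≈ 0.114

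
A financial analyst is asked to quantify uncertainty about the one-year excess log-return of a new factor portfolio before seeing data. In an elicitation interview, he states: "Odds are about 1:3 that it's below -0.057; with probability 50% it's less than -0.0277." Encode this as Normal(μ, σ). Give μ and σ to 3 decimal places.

The p-quantile of Normal(μ,σ) is μ + z_p·σ, with z_{0.25} = -0.6745 and z_{0.5} = 0.
Eliminate σ: μ = (z₂·x₁ − z₁·x₂)/(z₂ − z₁) = (0·-0.057 − (-0.6745)·-0.0277)/0.6745 = -0.028.
Then σ = (x₂ − x₁)/(z₂ − z₁) = (-0.0277 − -0.057)/0.6745 = 0.043.

μ = -0.028, σ = 0.043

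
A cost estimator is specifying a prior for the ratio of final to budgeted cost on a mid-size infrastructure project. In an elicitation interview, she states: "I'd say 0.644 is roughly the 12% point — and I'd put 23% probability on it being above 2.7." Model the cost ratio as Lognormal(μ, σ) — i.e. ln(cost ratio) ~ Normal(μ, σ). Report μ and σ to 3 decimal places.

μ ≈ 0.440, σ ≈ 0.749

If T ~ Lognormal(μ,σ) then ln T ~ Normal(μ,σ), so the p-quantile of ln T is μ + z_p·σ.
ln(0.644) = -0.4401 and ln(2.7) = 0.9933; z_{0.12} = -1.175, z_{0.77} = 0.7388.
σ = (0.9933 − -0.4401)/(0.7388 − (-1.175)) = 0.749.
μ = -0.4401 − (-1.175)·0.749 = 0.440.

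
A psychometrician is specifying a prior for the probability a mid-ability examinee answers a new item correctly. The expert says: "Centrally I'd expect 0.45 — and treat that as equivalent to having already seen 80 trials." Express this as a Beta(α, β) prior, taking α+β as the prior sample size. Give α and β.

Under the effective-sample-size interpretation, Beta(α, β) has prior mean α/(α+β) and prior sample size α+β.
So α+β = 80 and α/(α+β) = 0.45, giving α = 0.45·80 = 36 and β = 80 − 36 = 44.

α = 36, β = 44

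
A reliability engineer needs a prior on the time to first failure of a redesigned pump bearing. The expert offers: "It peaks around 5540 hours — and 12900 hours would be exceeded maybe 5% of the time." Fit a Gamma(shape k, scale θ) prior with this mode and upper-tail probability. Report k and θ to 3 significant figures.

Gamma(k,θ) with k>1 has mode (k−1)θ, so θ = 5540/(k−1).
Need P(X < 12900) = 0.95 with θ tied to k this way. Start at k = 2, θ = 5540: P(X<12900) ≈ 0.676.
Too low — raise k to concentrate. Iterating converges to k ≈ 4.83.
Then θ = 5540/(4.83−1) ≈ 1450.

k ≈ 4.83, θ ≈ 1450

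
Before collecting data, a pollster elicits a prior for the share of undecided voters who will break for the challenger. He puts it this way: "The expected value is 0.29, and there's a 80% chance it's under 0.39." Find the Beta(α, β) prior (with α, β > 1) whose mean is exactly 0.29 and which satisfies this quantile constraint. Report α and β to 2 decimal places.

α ≈ 3.96, β ≈ 9.69

With mean 0.29 fixed, write α = 0.29s, β = 0.71s where s = α+β.
Need P(θ < 0.39) = 0.8 under Beta(0.29s, 0.71s). Normal approximation: (q−m)/√(m(1−m)/s) ≈ z_{0.8} = 0.842, so s ≈ 0.29·0.71·(0.842)²/(0.39−0.29)² = 14.6.
At s = 14.6: P(θ<0.39) ≈ 0.807. Adjusting to match 0.8 gives s ≈ 13.65.
So α = 0.29·13.65 ≈ 3.96, β = 0.71·13.65 ≈ 9.69.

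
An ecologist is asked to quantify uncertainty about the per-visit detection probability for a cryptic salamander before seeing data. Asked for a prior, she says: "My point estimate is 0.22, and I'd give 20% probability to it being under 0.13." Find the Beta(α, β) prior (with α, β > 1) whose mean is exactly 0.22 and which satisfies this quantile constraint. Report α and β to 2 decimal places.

With mean 0.22 fixed, write α = 0.22s, β = 0.78s where s = α+β.
Need P(θ < 0.13) = 0.2 under Beta(0.22s, 0.78s). Normal approximation: (q−m)/√(m(1−m)/s) ≈ z_{0.2} = -0.842, so s ≈ 0.22·0.78·(-0.842)²/(0.13−0.22)² = 15.0.
At s = 15.0: P(θ<0.13) ≈ 0.206. Adjusting to match 0.2 gives s ≈ 15.55.
So α = 0.22·15.55 ≈ 3.42, β = 0.78·15.55 ≈ 12.13.

α ≈ 3.42, β ≈ 12.13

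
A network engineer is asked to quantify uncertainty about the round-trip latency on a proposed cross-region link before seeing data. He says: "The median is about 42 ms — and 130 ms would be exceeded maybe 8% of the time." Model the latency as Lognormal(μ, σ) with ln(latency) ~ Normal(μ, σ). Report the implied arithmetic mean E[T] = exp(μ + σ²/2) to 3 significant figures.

If T ~ Lognormal(μ,σ) then ln T ~ Normal(μ,σ), so the p-quantile of ln T is μ + z_p·σ.
ln(42) = 3.738 and ln(130) = 4.868; z_{0.5} = 0, z_{0.92} = 1.405.
σ = (4.868 − 3.738)/(1.405 − (0)) = 0.804.
μ = 3.738 − (0)·0.804 = 3.738.
E[T] = exp(μ + σ²/2) = exp(3.738 + 0.3233) = 58 ms.

E[T] ≈ 58 ms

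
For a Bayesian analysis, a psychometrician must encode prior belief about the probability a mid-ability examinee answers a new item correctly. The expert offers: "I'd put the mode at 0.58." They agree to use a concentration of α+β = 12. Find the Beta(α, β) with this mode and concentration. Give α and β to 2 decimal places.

For α,β > 1 the Beta mode is (α−1)/(α+β−2). With α+β = 12, the mode is (α−1)/10.
Set (α−1)/10 = 0.58 → α = 1 + 0.58·10 = 6.80.
β = 12 − α = 5.20.

α = 6.80, β = 5.20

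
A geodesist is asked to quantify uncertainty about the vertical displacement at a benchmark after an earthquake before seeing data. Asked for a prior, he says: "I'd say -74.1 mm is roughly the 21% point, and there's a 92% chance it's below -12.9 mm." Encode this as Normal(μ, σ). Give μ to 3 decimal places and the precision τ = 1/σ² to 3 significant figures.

The p-quantile of Normal(μ,σ) is μ + z_p·σ, with z_{0.21} = -0.8064 and z_{0.92} = 1.405.
Eliminate σ: μ = (z₂·x₁ − z₁·x₂)/(z₂ − z₁) = (1.405·-74.1 − (-0.8064)·-12.9)/2.211 = -51.783.
Then σ = (x₂ − x₁)/(z₂ − z₁) = (-12.9 − -74.1)/2.211 = 27.674.
Precision τ = 1/σ² = 1/27.67² = 0.00131.

μ = -51.783, τ = 0.00131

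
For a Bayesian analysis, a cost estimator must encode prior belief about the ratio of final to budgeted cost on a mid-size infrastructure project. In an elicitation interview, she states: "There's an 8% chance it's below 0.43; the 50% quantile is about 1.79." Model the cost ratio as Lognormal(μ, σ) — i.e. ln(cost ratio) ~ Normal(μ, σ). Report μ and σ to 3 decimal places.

μ ≈ 0.582, σ ≈ 1.015

If T ~ Lognormal(μ,σ) then ln T ~ Normal(μ,σ), so the p-quantile of ln T is μ + z_p·σ.
ln(0.43) = -0.844 and ln(1.79) = 0.5822; z_{0.08} = -1.405, z_{0.5} = 0.
σ = (0.5822 − -0.844)/(0 − (-1.405)) = 1.015.
μ = -0.844 − (-1.405)·1.015 = 0.582.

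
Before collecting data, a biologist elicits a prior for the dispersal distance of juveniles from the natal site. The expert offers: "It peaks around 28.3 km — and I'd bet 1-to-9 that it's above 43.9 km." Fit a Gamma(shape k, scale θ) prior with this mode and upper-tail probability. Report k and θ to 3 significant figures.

k ≈ 10.7, θ ≈ 2.92

Gamma(k,θ) with k>1 has mode (k−1)θ, so θ = 28.3/(k−1).
Need P(X < 43.9) = 0.9 with θ tied to k this way. Start at k = 2, θ = 28.3: P(X<43.9) ≈ 0.459.
Too low — raise k to concentrate. Iterating converges to k ≈ 10.7.
Then θ = 28.3/(10.7−1) ≈ 2.92.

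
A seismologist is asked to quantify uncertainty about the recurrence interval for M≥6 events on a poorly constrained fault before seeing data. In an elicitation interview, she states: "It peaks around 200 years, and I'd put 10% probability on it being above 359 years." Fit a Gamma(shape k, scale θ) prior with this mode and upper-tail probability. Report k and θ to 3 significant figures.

Gamma(k,θ) with k>1 has mode (k−1)θ, so θ = 200/(k−1).
Need P(X < 359) = 0.9 with θ tied to k this way. Start at k = 2, θ = 200: P(X<359) ≈ 0.536.
Too low — raise k to concentrate. Iterating converges to k ≈ 6.56.
Then θ = 200/(6.56−1) ≈ 36.

k ≈ 6.56, θ ≈ 36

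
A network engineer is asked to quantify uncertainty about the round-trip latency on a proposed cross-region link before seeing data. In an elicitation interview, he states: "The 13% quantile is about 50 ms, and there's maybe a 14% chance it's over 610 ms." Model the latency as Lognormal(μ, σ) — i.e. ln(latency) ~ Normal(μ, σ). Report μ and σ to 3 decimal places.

μ ≈ 5.189, σ ≈ 1.134

If T ~ Lognormal(μ,σ) then ln T ~ Normal(μ,σ), so the p-quantile of ln T is μ + z_p·σ.
ln(50) = 3.912 and ln(610) = 6.413; z_{0.13} = -1.126, z_{0.86} = 1.08.
σ = (6.413 − 3.912)/(1.08 − (-1.126)) = 1.134.
μ = 3.912 − (-1.126)·1.134 = 5.189.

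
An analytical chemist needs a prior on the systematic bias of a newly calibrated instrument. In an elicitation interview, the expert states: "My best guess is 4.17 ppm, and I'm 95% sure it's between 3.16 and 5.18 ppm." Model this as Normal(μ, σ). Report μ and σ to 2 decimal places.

A symmetric 95% interval runs μ ± z·σ with z = 1.96.
Half-width = 1.01, so σ = 1.01/1.96 = 0.52.
μ is the stated best guess, 4.17.

μ = 4.17, σ = 0.52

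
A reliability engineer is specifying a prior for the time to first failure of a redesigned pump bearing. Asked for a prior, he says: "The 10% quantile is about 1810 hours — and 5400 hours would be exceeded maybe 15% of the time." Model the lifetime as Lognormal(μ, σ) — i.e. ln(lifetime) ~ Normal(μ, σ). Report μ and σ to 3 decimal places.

μ ≈ 8.105, σ ≈ 0.472

If T ~ Lognormal(μ,σ) then ln T ~ Normal(μ,σ), so the p-quantile of ln T is μ + z_p·σ.
ln(1810) = 7.501 and ln(5400) = 8.594; z_{0.1} = -1.282, z_{0.85} = 1.036.
σ = (8.594 − 7.501)/(1.036 − (-1.282)) = 0.472.
μ = 7.501 − (-1.282)·0.472 = 8.105.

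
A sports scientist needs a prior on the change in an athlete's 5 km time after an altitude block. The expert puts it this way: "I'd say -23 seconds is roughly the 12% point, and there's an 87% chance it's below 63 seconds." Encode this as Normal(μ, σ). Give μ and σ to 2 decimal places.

μ = 20.91, σ = 37.37

For Normal(μ,σ), the p-quantile is μ + z_p·σ. Here z_{0.12} = -1.175, z_{0.87} = 1.126.
So -23 = μ − 1.175σ and 63 = μ + 1.126σ.
Subtracting: σ = (63 − -23)/(1.126 − (-1.175)) = 37.37.
Then μ = -23 − (-1.175)·37.37 = 20.91.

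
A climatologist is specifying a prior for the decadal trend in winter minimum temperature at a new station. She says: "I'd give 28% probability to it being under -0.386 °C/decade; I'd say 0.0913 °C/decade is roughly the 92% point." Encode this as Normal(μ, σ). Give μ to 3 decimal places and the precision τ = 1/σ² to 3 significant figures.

For Normal(μ,σ), the p-quantile is μ + z_p·σ. Here z_{0.28} = -0.5828, z_{0.92} = 1.405.
So -0.386 = μ − 0.5828σ and 0.0913 = μ + 1.405σ.
Subtracting: σ = (0.0913 − -0.386)/(1.405 − (-0.5828)) = 0.240.
Then μ = -0.386 − (-0.5828)·0.240 = -0.246.
Precision τ = 1/σ² = 1/0.2401² = 17.3.

μ = -0.246, τ = 17.3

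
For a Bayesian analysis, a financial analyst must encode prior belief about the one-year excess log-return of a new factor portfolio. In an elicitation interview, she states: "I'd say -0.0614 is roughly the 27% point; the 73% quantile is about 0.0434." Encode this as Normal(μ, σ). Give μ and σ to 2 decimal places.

μ = -0.01, σ = 0.09

For Normal(μ,σ), the p-quantile is μ + z_p·σ. Here z_{0.27} = -0.6128, z_{0.73} = 0.6128.
So -0.0614 = μ − 0.6128σ and 0.0434 = μ + 0.6128σ.
Subtracting: σ = (0.0434 − -0.0614)/(0.6128 − (-0.6128)) = 0.09.
Then μ = -0.0614 − (-0.6128)·0.09 = -0.01.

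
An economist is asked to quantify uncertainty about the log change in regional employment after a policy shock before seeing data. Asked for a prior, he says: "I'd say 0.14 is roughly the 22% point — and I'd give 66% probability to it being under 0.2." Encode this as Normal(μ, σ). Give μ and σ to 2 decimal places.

The p-quantile of Normal(μ,σ) is μ + z_p·σ, with z_{0.22} = -0.7722 and z_{0.66} = 0.4125.
Eliminate σ: μ = (z₂·x₁ − z₁·x₂)/(z₂ − z₁) = (0.4125·0.14 − (-0.7722)·0.2)/1.185 = 0.18.
Then σ = (x₂ − x₁)/(z₂ − z₁) = (0.2 − 0.14)/1.185 = 0.05.

μ = 0.18, σ = 0.05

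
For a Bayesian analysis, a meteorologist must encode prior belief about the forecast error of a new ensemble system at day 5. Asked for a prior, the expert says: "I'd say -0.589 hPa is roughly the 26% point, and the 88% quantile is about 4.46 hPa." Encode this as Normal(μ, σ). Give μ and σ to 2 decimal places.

For Normal(μ,σ), the p-quantile is μ + z_p·σ. Here z_{0.26} = -0.6433, z_{0.88} = 1.175.
So -0.589 = μ − 0.6433σ and 4.46 = μ + 1.175σ.
Subtracting: σ = (4.46 − -0.589)/(1.175 − (-0.6433)) = 2.78.
Then μ = -0.589 − (-0.6433)·2.78 = 1.20.

μ = 1.20, σ = 2.78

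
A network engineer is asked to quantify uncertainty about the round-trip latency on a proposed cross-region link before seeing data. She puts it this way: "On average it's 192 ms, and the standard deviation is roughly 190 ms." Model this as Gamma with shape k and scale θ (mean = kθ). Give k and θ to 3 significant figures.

For Gamma(k, scale θ): mean = kθ, variance = kθ², so CV = 1/√k.
CV = SD/mean = 190/192 = 0.9896, hence k = 1/CV² = 1.02.
Then θ = mean/k = 192/1.02 = 188.

k ≈ 1.02, θ ≈ 188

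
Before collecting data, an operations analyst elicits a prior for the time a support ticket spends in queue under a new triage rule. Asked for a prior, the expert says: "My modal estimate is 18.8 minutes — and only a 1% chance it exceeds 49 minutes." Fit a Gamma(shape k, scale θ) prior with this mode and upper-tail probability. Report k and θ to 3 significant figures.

k ≈ 6.07, θ ≈ 3.71

Gamma(k,θ) with k>1 has mode (k−1)θ, so θ = 18.8/(k−1).
Need P(X < 49) = 0.99 with θ tied to k this way. Start at k = 2, θ = 18.8: P(X<49) ≈ 0.734.
Too low — raise k to concentrate. Iterating converges to k ≈ 6.07.
Then θ = 18.8/(6.07−1) ≈ 3.71.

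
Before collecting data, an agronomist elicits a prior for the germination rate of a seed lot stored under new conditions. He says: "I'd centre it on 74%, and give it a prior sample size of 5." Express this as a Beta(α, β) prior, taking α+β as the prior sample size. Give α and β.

α = 3.7, β = 1.3

Under the effective-sample-size interpretation, Beta(α, β) has prior mean α/(α+β) and prior sample size α+β.
So α+β = 5 and α/(α+β) = 0.74, giving α = 0.74·5 = 3.7 and β = 5 − 3.7 = 1.3.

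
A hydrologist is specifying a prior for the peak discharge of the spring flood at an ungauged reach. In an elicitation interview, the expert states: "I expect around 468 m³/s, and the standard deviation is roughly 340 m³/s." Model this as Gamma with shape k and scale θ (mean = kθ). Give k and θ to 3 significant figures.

k ≈ 1.89, θ ≈ 247

For Gamma(k, scale θ): mean = kθ, variance = kθ², so CV = 1/√k.
CV = SD/mean = 340/468 = 0.7265, hence k = 1/CV² = 1.89.
Then θ = mean/k = 468/1.89 = 247.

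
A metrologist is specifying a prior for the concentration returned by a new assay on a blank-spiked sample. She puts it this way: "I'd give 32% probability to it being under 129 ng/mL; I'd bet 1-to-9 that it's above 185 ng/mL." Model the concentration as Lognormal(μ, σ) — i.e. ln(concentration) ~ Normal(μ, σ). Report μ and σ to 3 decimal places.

If T ~ Lognormal(μ,σ) then ln T ~ Normal(μ,σ), so the p-quantile of ln T is μ + z_p·σ.
ln(129) = 4.86 and ln(185) = 5.22; z_{0.32} = -0.4677, z_{0.9} = 1.282.
σ = (5.22 − 4.86)/(1.282 − (-0.4677)) = 0.206.
μ = 4.86 − (-0.4677)·0.206 = 4.956.

μ ≈ 4.956, σ ≈ 0.206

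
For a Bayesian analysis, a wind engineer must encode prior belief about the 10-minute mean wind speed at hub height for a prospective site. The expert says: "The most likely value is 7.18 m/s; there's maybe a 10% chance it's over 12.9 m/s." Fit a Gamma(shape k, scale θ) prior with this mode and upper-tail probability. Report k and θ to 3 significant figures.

k ≈ 6.55, θ ≈ 1.29

Gamma(k,θ) with k>1 has mode (k−1)θ, so θ = 7.18/(k−1).
Need P(X < 12.9) = 0.9 with θ tied to k this way. Start at k = 2, θ = 7.18: P(X<12.9) ≈ 0.536.
Too low — raise k to concentrate. Iterating converges to k ≈ 6.55.
Then θ = 7.18/(6.55−1) ≈ 1.29.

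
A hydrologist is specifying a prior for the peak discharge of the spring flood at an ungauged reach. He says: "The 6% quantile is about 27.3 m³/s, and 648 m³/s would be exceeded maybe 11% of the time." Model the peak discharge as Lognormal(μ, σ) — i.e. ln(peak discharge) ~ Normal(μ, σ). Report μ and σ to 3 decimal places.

μ ≈ 5.077, σ ≈ 1.139

If T ~ Lognormal(μ,σ) then ln T ~ Normal(μ,σ), so the p-quantile of ln T is μ + z_p·σ.
ln(27.3) = 3.307 and ln(648) = 6.474; z_{0.06} = -1.555, z_{0.89} = 1.227.
σ = (6.474 − 3.307)/(1.227 − (-1.555)) = 1.139.
μ = 3.307 − (-1.555)·1.139 = 5.077.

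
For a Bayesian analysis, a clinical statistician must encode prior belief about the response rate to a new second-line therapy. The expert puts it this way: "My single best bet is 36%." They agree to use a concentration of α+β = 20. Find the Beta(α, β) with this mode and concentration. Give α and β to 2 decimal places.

α = 7.48, β = 12.52

For α,β > 1 the Beta mode is (α−1)/(α+β−2). With α+β = 20, the mode is (α−1)/18.
Set (α−1)/18 = 0.36 → α = 1 + 0.36·18 = 7.48.
β = 20 − α = 12.52.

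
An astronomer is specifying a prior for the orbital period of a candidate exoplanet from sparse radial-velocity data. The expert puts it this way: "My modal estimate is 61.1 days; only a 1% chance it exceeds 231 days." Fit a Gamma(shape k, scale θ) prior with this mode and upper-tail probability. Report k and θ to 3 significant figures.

Gamma(k,θ) with k>1 has mode (k−1)θ, so θ = 61.1/(k−1).
Need P(X < 231) = 0.99 with θ tied to k this way. Start at k = 2, θ = 61.1: P(X<231) ≈ 0.891.
Too low — raise k to concentrate. Iterating converges to k ≈ 3.4.
Then θ = 61.1/(3.4−1) ≈ 25.5.

k ≈ 3.4, θ ≈ 25.5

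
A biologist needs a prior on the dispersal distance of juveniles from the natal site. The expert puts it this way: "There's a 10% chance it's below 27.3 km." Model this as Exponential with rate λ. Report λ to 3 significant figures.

P(T < 27.3) = 1 − e^(−λ·27.3) = 0.1, so λ = −ln(1−0.1)/27.3 = −ln(0.9)/27.3 = 0.00386.

λ ≈ 0.00386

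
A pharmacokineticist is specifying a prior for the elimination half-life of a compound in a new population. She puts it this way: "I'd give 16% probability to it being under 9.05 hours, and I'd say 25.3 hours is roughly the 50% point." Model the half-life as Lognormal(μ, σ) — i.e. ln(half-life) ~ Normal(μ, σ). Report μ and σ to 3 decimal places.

μ ≈ 3.231, σ ≈ 1.034

If T ~ Lognormal(μ,σ) then ln T ~ Normal(μ,σ), so the p-quantile of ln T is μ + z_p·σ.
ln(9.05) = 2.203 and ln(25.3) = 3.231; z_{0.16} = -0.9945, z_{0.5} = 0.
σ = (3.231 − 2.203)/(0 − (-0.9945)) = 1.034.
μ = 2.203 − (-0.9945)·1.034 = 3.231.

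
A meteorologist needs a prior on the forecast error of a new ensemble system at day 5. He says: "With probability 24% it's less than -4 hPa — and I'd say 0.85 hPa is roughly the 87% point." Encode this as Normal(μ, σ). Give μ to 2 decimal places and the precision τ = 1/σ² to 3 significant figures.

μ = -2.13, τ = 0.143

For Normal(μ,σ), the p-quantile is μ + z_p·σ. Here z_{0.24} = -0.7063, z_{0.87} = 1.126.
So -4 = μ − 0.7063σ and 0.85 = μ + 1.126σ.
Subtracting: σ = (0.85 − -4)/(1.126 − (-0.7063)) = 2.65.
Then μ = -4 − (-0.7063)·2.65 = -2.13.
Precision τ = 1/σ² = 1/2.646² = 0.143.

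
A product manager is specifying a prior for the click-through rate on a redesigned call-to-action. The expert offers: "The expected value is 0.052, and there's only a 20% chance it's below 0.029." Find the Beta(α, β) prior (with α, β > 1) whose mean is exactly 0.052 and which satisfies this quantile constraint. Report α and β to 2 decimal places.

α ≈ 3.51, β ≈ 64.08

With mean 0.052 fixed, write α = 0.052s, β = 0.948s where s = α+β.
Need P(θ < 0.029) = 0.2 under Beta(0.052s, 0.948s). Normal approximation: (q−m)/√(m(1−m)/s) ≈ z_{0.2} = -0.842, so s ≈ 0.052·0.948·(-0.842)²/(0.029−0.052)² = 66.0.
At s = 66.0: P(θ<0.029) ≈ 0.204. Adjusting to match 0.2 gives s ≈ 67.59.
So α = 0.052·67.59 ≈ 3.51, β = 0.948·67.59 ≈ 64.08.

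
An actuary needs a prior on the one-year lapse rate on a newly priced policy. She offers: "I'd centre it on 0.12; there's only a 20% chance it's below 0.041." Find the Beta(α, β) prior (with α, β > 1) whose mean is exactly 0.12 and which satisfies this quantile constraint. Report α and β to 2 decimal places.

α ≈ 1.38, β ≈ 10.14

With mean 0.12 fixed, write α = 0.12s, β = 0.88s where s = α+β.
Need P(θ < 0.041) = 0.2 under Beta(0.12s, 0.88s). Normal approximation: (q−m)/√(m(1−m)/s) ≈ z_{0.2} = -0.842, so s ≈ 0.12·0.88·(-0.842)²/(0.041−0.12)² = 12.0.
At s = 12.0: P(θ<0.041) ≈ 0.193. Adjusting to match 0.2 gives s ≈ 11.52.
So α = 0.12·11.52 ≈ 1.38, β = 0.88·11.52 ≈ 10.14.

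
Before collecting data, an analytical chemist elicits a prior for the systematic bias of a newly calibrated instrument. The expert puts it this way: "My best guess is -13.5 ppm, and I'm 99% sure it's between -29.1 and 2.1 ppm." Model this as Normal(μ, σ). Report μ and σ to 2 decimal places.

μ = -13.50, σ = 6.06

A symmetric 99% interval runs μ ± z·σ with z = 2.576.
Half-width = 15.6, so σ = 15.6/2.576 = 6.06.
μ is the stated best guess, -13.50.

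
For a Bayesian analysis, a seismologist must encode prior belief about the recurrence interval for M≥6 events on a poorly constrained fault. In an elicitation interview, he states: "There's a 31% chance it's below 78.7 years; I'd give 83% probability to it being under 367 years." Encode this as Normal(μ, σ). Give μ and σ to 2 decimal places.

For Normal(μ,σ), the p-quantile is μ + z_p·σ. Here z_{0.31} = -0.4959, z_{0.83} = 0.9542.
So 78.7 = μ − 0.4959σ and 367 = μ + 0.9542σ.
Subtracting: σ = (367 − 78.7)/(0.9542 − (-0.4959)) = 198.83.
Then μ = 78.7 − (-0.4959)·198.83 = 177.29.

μ = 177.29, σ = 198.83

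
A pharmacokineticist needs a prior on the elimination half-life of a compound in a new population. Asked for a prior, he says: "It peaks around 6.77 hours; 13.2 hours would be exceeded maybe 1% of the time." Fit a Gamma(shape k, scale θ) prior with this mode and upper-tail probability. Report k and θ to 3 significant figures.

k ≈ 12.1, θ ≈ 0.612

Gamma(k,θ) with k>1 has mode (k−1)θ, so θ = 6.77/(k−1).
Need P(X < 13.2) = 0.99 with θ tied to k this way. Start at k = 2, θ = 6.77: P(X<13.2) ≈ 0.580.
Too low — raise k to concentrate. Iterating converges to k ≈ 12.1.
Then θ = 6.77/(12.1−1) ≈ 0.612.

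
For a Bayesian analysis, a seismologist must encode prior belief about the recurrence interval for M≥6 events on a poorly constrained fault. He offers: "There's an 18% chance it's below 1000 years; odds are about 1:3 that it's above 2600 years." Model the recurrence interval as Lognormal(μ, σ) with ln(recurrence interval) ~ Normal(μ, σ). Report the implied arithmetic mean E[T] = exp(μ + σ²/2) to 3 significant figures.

If T ~ Lognormal(μ,σ) then ln T ~ Normal(μ,σ), so the p-quantile of ln T is μ + z_p·σ.
ln(1000) = 6.908 and ln(2600) = 7.863; z_{0.18} = -0.9154, z_{0.75} = 0.6745.
σ = (7.863 − 6.908)/(0.6745 − (-0.9154)) = 0.601.
μ = 6.908 − (-0.9154)·0.601 = 7.458.
E[T] = exp(μ + σ²/2) = exp(7.458 + 0.1806) = 2080 years.

E[T] ≈ 2080 years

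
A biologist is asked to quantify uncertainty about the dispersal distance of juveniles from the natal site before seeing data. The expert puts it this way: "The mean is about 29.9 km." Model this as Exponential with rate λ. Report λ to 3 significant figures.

λ ≈ 0.0334

Exponential mean = 1/λ, so λ = 1/29.9 = 0.0334.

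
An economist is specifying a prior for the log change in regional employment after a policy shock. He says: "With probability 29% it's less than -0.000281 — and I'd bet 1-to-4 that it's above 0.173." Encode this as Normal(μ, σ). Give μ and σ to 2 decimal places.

μ = 0.07, σ = 0.12

The p-quantile of Normal(μ,σ) is μ + z_p·σ, with z_{0.29} = -0.5534 and z_{0.8} = 0.8416.
Eliminate σ: μ = (z₂·x₁ − z₁·x₂)/(z₂ − z₁) = (0.8416·-0.000281 − (-0.5534)·0.173)/1.395 = 0.07.
Then σ = (x₂ − x₁)/(z₂ − z₁) = (0.173 − -0.000281)/1.395 = 0.12.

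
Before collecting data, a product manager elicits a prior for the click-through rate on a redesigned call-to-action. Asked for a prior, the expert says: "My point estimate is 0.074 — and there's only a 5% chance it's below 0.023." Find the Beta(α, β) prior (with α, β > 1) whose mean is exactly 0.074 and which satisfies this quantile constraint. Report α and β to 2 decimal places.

With mean 0.074 fixed, write α = 0.074s, β = 0.926s where s = α+β.
Need P(θ < 0.023) = 0.05 under Beta(0.074s, 0.926s). Normal approximation: (q−m)/√(m(1−m)/s) ≈ z_{0.05} = -1.64, so s ≈ 0.074·0.926·(-1.64)²/(0.023−0.074)² = 71.3.
At s = 71.3: P(θ<0.023) ≈ 0.016. Adjusting to match 0.05 gives s ≈ 45.30.
So α = 0.074·45.30 ≈ 3.35, β = 0.926·45.30 ≈ 41.95.

α ≈ 3.35, β ≈ 41.95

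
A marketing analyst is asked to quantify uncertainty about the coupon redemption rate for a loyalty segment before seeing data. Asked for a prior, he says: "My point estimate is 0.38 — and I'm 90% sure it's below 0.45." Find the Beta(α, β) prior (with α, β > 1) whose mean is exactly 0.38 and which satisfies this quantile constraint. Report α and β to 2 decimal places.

With mean 0.38 fixed, write α = 0.38s, β = 0.62s where s = α+β.
Need P(θ < 0.45) = 0.9 under Beta(0.38s, 0.62s). Normal approximation: (q−m)/√(m(1−m)/s) ≈ z_{0.9} = 1.28, so s ≈ 0.38·0.62·(1.28)²/(0.45−0.38)² = 79.0.
At s = 79.0: P(θ<0.45) ≈ 0.898. Adjusting to match 0.9 gives s ≈ 80.06.
So α = 0.38·80.06 ≈ 30.42, β = 0.62·80.06 ≈ 49.64.

α ≈ 30.42, β ≈ 49.64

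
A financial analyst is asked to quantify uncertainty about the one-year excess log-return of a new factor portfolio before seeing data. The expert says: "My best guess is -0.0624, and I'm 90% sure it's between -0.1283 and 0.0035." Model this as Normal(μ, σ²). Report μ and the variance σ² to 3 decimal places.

μ = -0.062, σ² = 0.002

A symmetric 90% interval runs μ ± z·σ with z = 1.645.
Half-width = 0.0659, so σ = 0.0659/1.645 = 0.0401 and σ² = 0.002.
μ is the stated best guess, -0.062.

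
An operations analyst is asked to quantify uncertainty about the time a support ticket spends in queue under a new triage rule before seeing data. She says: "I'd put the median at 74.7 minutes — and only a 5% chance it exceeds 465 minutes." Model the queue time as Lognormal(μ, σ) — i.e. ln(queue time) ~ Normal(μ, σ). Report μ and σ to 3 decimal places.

μ ≈ 4.313, σ ≈ 1.112

If T ~ Lognormal(μ,σ) then ln T ~ Normal(μ,σ), so the p-quantile of ln T is μ + z_p·σ.
ln(74.7) = 4.313 and ln(465) = 6.142; z_{0.5} = 0, z_{0.95} = 1.645.
σ = (6.142 − 4.313)/(1.645 − (0)) = 1.112.
μ = 4.313 − (0)·1.112 = 4.313.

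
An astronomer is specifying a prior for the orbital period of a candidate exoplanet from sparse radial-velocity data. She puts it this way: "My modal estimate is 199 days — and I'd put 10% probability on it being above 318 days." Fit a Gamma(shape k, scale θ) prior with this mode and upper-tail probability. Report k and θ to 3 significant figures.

k ≈ 9.55, θ ≈ 23.3

Gamma(k,θ) with k>1 has mode (k−1)θ, so θ = 199/(k−1).
Need P(X < 318) = 0.9 with θ tied to k this way. Start at k = 2, θ = 199: P(X<318) ≈ 0.474.
Too low — raise k to concentrate. Iterating converges to k ≈ 9.55.
Then θ = 199/(9.55−1) ≈ 23.3.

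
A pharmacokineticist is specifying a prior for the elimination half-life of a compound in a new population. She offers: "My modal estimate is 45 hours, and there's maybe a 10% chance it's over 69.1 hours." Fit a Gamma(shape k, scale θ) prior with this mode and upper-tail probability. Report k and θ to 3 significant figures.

k ≈ 11.2, θ ≈ 4.43

Gamma(k,θ) with k>1 has mode (k−1)θ, so θ = 45/(k−1).
Need P(X < 69.1) = 0.9 with θ tied to k this way. Start at k = 2, θ = 45: P(X<69.1) ≈ 0.454.
Too low — raise k to concentrate. Iterating converges to k ≈ 11.2.
Then θ = 45/(11.2−1) ≈ 4.43.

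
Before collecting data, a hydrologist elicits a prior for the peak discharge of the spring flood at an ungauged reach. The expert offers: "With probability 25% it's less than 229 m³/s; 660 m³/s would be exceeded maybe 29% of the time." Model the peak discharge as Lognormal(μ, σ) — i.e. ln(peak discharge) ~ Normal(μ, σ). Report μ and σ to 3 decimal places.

If T ~ Lognormal(μ,σ) then ln T ~ Normal(μ,σ), so the p-quantile of ln T is μ + z_p·σ.
ln(229) = 5.434 and ln(660) = 6.492; z_{0.25} = -0.6745, z_{0.71} = 0.5534.
σ = (6.492 − 5.434)/(0.5534 − (-0.6745)) = 0.862.
μ = 5.434 − (-0.6745)·0.862 = 6.015.

μ ≈ 6.015, σ ≈ 0.862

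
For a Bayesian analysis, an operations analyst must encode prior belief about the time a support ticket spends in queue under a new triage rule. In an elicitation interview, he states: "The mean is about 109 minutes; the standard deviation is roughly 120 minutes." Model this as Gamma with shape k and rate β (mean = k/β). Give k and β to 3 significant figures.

For Gamma(k, rate β): mean = k/β, variance = k/β², so CV = 1/√k.
CV = SD/mean = 120/109 = 1.101, hence k = 1/CV² = 0.825.
Then β = k/mean = 0.825/109 = 0.00757.

k ≈ 0.825, β ≈ 0.00757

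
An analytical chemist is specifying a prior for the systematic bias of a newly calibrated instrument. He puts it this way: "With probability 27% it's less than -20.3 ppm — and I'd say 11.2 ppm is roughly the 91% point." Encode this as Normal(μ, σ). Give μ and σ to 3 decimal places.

μ = -10.419, σ = 16.124

The p-quantile of Normal(μ,σ) is μ + z_p·σ, with z_{0.27} = -0.6128 and z_{0.91} = 1.341.
Eliminate σ: μ = (z₂·x₁ − z₁·x₂)/(z₂ − z₁) = (1.341·-20.3 − (-0.6128)·11.2)/1.954 = -10.419.
Then σ = (x₂ − x₁)/(z₂ − z₁) = (11.2 − -20.3)/1.954 = 16.124.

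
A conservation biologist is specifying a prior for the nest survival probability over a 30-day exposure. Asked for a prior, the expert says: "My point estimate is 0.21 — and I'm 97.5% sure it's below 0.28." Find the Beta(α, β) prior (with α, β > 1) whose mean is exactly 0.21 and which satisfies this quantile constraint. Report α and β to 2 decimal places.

With mean 0.21 fixed, write α = 0.21s, β = 0.79s where s = α+β.
Need P(θ < 0.28) = 0.975 under Beta(0.21s, 0.79s). Normal approximation: (q−m)/√(m(1−m)/s) ≈ z_{0.975} = 1.96, so s ≈ 0.21·0.79·(1.96)²/(0.28−0.21)² = 130.1.
At s = 130.1: P(θ<0.28) ≈ 0.969. Adjusting to match 0.975 gives s ≈ 143.72.
So α = 0.21·143.72 ≈ 30.18, β = 0.79·143.72 ≈ 113.54.

α ≈ 30.18, β ≈ 113.54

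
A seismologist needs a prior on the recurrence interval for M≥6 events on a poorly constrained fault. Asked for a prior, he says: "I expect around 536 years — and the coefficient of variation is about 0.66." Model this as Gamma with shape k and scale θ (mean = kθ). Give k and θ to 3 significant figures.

For Gamma(k, scale θ): mean = kθ, variance = kθ², so CV = 1/√k.
CV = 0.66, hence k = 1/CV² = 2.3.
Then θ = mean/k = 536/2.3 = 233.

k ≈ 2.3, θ ≈ 233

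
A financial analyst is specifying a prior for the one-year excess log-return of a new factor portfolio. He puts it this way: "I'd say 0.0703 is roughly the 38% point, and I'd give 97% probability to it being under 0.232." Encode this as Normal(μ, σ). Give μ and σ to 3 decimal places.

μ = 0.093, σ = 0.074

For Normal(μ,σ), the p-quantile is μ + z_p·σ. Here z_{0.38} = -0.3055, z_{0.97} = 1.881.
So 0.0703 = μ − 0.3055σ and 0.232 = μ + 1.881σ.
Subtracting: σ = (0.232 − 0.0703)/(1.881 − (-0.3055)) = 0.074.
Then μ = 0.0703 − (-0.3055)·0.074 = 0.093.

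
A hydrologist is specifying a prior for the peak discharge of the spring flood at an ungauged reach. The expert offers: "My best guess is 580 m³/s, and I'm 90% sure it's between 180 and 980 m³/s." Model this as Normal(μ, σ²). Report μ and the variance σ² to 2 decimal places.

μ = 580.00, σ² = 59137.84

A symmetric 90% interval runs μ ± z·σ with z = 1.645.
Half-width = 400, so σ = 400/1.645 = 243.183 and σ² = 59137.84.
μ is the stated best guess, 580.00.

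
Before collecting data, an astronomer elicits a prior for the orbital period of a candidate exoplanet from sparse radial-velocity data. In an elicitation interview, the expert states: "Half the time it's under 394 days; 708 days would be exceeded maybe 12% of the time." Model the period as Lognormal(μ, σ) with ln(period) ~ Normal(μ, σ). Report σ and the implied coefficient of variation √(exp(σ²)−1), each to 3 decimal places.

σ ≈ 0.499, CV ≈ 0.532

If T ~ Lognormal(μ,σ) then ln T ~ Normal(μ,σ), so the p-quantile of ln T is μ + z_p·σ.
ln(394) = 5.976 and ln(708) = 6.562; z_{0.5} = 0, z_{0.88} = 1.175.
σ = (6.562 − 5.976)/(1.175 − (0)) = 0.499.
μ = 5.976 − (0)·0.499 = 5.976.
CV = √(exp(σ²)−1) = √(exp(0.2488)−1) = 0.532.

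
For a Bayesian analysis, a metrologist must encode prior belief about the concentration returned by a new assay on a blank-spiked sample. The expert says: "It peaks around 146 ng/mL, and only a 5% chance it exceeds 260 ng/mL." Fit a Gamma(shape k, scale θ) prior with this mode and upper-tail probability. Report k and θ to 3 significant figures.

k ≈ 9.37, θ ≈ 17.4

Gamma(k,θ) with k>1 has mode (k−1)θ, so θ = 146/(k−1).
Need P(X < 260) = 0.95 with θ tied to k this way. Start at k = 2, θ = 146: P(X<260) ≈ 0.531.
Too low — raise k to concentrate. Iterating converges to k ≈ 9.37.
Then θ = 146/(9.37−1) ≈ 17.4.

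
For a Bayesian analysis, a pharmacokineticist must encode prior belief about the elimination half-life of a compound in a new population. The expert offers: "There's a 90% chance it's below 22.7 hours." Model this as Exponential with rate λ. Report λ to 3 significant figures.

λ ≈ 0.101

P(T < 22.7) = 1 − e^(−λ·22.7) = 0.9, so λ = −ln(1−0.9)/22.7 = −ln(0.1)/22.7 = 0.101.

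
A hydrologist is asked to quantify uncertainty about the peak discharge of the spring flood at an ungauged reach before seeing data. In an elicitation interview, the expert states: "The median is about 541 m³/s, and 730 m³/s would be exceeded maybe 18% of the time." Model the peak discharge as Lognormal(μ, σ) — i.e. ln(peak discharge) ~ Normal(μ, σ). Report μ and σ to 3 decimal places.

If T ~ Lognormal(μ,σ) then ln T ~ Normal(μ,σ), so the p-quantile of ln T is μ + z_p·σ.
ln(541) = 6.293 and ln(730) = 6.593; z_{0.5} = 0, z_{0.82} = 0.9154.
σ = (6.593 − 6.293)/(0.9154 − (0)) = 0.327.
μ = 6.293 − (0)·0.327 = 6.293.

μ ≈ 6.293, σ ≈ 0.327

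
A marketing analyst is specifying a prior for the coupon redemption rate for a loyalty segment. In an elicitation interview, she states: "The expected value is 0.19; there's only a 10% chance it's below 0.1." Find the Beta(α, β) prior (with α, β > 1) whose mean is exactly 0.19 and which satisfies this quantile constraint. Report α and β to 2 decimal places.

α ≈ 5.09, β ≈ 21.68

With mean 0.19 fixed, write α = 0.19s, β = 0.81s where s = α+β.
Need P(θ < 0.1) = 0.1 under Beta(0.19s, 0.81s). Normal approximation: (q−m)/√(m(1−m)/s) ≈ z_{0.1} = -1.28, so s ≈ 0.19·0.81·(-1.28)²/(0.1−0.19)² = 31.2.
At s = 31.2: P(θ<0.1) ≈ 0.080. Adjusting to match 0.1 gives s ≈ 26.77.
So α = 0.19·26.77 ≈ 5.09, β = 0.81·26.77 ≈ 21.68.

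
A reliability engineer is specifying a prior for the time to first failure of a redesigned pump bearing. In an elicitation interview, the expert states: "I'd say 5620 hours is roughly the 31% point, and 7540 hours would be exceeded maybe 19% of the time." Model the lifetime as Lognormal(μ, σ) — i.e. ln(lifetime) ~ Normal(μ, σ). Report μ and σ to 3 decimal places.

If T ~ Lognormal(μ,σ) then ln T ~ Normal(μ,σ), so the p-quantile of ln T is μ + z_p·σ.
ln(5620) = 8.634 and ln(7540) = 8.928; z_{0.31} = -0.4959, z_{0.81} = 0.8779.
σ = (8.928 − 8.634)/(0.8779 − (-0.4959)) = 0.214.
μ = 8.634 − (-0.4959)·0.214 = 8.740.

μ ≈ 8.740, σ ≈ 0.214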